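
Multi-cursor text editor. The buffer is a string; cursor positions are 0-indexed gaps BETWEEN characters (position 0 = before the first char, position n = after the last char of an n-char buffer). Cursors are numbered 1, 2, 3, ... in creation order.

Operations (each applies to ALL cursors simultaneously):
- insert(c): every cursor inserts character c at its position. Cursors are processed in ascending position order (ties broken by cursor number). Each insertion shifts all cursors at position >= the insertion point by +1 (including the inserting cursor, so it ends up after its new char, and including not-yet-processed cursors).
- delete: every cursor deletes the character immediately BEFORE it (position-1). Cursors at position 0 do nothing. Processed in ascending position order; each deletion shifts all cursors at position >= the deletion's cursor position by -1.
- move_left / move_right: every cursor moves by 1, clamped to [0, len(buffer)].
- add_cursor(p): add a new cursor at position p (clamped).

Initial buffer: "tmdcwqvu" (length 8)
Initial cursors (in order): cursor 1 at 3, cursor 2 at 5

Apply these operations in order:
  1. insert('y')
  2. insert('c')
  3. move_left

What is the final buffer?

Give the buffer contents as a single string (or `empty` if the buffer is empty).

After op 1 (insert('y')): buffer="tmdycwyqvu" (len 10), cursors c1@4 c2@7, authorship ...1..2...
After op 2 (insert('c')): buffer="tmdyccwycqvu" (len 12), cursors c1@5 c2@9, authorship ...11..22...
After op 3 (move_left): buffer="tmdyccwycqvu" (len 12), cursors c1@4 c2@8, authorship ...11..22...

Answer: tmdyccwycqvu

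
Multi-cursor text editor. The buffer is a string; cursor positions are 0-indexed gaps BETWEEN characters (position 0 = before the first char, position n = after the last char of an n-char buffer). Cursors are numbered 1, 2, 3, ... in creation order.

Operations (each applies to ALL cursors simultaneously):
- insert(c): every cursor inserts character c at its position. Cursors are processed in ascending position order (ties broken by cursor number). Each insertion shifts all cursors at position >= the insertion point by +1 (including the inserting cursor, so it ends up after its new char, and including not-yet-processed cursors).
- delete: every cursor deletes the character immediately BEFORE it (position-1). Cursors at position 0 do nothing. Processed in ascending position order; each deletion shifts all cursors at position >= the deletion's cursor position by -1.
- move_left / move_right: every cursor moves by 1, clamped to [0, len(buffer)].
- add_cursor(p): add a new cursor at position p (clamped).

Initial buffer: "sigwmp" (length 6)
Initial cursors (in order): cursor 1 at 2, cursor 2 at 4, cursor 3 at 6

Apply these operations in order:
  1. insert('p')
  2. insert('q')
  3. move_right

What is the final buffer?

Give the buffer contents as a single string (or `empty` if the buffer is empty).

Answer: sipqgwpqmppq

Derivation:
After op 1 (insert('p')): buffer="sipgwpmpp" (len 9), cursors c1@3 c2@6 c3@9, authorship ..1..2..3
After op 2 (insert('q')): buffer="sipqgwpqmppq" (len 12), cursors c1@4 c2@8 c3@12, authorship ..11..22..33
After op 3 (move_right): buffer="sipqgwpqmppq" (len 12), cursors c1@5 c2@9 c3@12, authorship ..11..22..33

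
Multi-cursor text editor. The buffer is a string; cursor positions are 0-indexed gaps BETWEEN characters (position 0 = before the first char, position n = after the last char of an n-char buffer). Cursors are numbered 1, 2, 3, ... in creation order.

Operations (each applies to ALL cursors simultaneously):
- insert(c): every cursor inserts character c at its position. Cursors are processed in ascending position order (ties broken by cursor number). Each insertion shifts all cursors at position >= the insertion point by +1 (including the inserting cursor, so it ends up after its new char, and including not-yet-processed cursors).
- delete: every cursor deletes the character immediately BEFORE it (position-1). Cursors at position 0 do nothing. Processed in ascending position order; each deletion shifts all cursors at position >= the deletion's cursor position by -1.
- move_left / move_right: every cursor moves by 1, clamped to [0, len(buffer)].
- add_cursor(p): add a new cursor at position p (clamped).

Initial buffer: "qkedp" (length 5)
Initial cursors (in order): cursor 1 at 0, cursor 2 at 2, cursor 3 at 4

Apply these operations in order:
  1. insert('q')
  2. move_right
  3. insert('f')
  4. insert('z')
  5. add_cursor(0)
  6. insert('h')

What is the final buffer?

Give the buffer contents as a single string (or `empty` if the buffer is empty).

Answer: hqqfzhkqefzhdqpfzh

Derivation:
After op 1 (insert('q')): buffer="qqkqedqp" (len 8), cursors c1@1 c2@4 c3@7, authorship 1..2..3.
After op 2 (move_right): buffer="qqkqedqp" (len 8), cursors c1@2 c2@5 c3@8, authorship 1..2..3.
After op 3 (insert('f')): buffer="qqfkqefdqpf" (len 11), cursors c1@3 c2@7 c3@11, authorship 1.1.2.2.3.3
After op 4 (insert('z')): buffer="qqfzkqefzdqpfz" (len 14), cursors c1@4 c2@9 c3@14, authorship 1.11.2.22.3.33
After op 5 (add_cursor(0)): buffer="qqfzkqefzdqpfz" (len 14), cursors c4@0 c1@4 c2@9 c3@14, authorship 1.11.2.22.3.33
After op 6 (insert('h')): buffer="hqqfzhkqefzhdqpfzh" (len 18), cursors c4@1 c1@6 c2@12 c3@18, authorship 41.111.2.222.3.333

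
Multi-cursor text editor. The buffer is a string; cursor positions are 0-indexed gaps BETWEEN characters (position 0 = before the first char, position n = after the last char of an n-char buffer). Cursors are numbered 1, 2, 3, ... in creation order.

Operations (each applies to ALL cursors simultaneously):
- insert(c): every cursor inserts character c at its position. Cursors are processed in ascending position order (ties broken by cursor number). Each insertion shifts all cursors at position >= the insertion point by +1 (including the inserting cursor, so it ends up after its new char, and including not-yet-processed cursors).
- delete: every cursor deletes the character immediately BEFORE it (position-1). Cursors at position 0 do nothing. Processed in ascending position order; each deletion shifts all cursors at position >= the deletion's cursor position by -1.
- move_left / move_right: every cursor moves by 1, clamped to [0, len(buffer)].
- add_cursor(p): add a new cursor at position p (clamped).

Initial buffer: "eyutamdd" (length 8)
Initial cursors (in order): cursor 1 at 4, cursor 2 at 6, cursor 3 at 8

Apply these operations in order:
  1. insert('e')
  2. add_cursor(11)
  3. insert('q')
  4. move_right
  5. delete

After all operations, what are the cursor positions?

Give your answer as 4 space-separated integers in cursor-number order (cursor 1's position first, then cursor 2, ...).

Answer: 6 9 11 11

Derivation:
After op 1 (insert('e')): buffer="eyuteamedde" (len 11), cursors c1@5 c2@8 c3@11, authorship ....1..2..3
After op 2 (add_cursor(11)): buffer="eyuteamedde" (len 11), cursors c1@5 c2@8 c3@11 c4@11, authorship ....1..2..3
After op 3 (insert('q')): buffer="eyuteqameqddeqq" (len 15), cursors c1@6 c2@10 c3@15 c4@15, authorship ....11..22..334
After op 4 (move_right): buffer="eyuteqameqddeqq" (len 15), cursors c1@7 c2@11 c3@15 c4@15, authorship ....11..22..334
After op 5 (delete): buffer="eyuteqmeqde" (len 11), cursors c1@6 c2@9 c3@11 c4@11, authorship ....11.22.3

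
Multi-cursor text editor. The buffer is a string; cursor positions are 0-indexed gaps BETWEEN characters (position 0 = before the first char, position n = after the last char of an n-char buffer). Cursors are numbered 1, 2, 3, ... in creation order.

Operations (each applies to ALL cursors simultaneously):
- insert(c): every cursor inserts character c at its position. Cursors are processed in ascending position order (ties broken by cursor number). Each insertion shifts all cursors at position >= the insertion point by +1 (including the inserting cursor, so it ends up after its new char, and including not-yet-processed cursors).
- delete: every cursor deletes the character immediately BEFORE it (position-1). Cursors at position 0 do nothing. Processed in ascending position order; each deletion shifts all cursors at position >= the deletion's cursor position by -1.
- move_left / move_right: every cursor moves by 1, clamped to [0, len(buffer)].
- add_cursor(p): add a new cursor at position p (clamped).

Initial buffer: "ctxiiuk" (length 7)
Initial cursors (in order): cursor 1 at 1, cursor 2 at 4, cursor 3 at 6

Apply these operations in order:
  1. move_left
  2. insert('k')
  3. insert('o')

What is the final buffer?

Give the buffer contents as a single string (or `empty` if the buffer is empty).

Answer: koctxkoiikouk

Derivation:
After op 1 (move_left): buffer="ctxiiuk" (len 7), cursors c1@0 c2@3 c3@5, authorship .......
After op 2 (insert('k')): buffer="kctxkiikuk" (len 10), cursors c1@1 c2@5 c3@8, authorship 1...2..3..
After op 3 (insert('o')): buffer="koctxkoiikouk" (len 13), cursors c1@2 c2@7 c3@11, authorship 11...22..33..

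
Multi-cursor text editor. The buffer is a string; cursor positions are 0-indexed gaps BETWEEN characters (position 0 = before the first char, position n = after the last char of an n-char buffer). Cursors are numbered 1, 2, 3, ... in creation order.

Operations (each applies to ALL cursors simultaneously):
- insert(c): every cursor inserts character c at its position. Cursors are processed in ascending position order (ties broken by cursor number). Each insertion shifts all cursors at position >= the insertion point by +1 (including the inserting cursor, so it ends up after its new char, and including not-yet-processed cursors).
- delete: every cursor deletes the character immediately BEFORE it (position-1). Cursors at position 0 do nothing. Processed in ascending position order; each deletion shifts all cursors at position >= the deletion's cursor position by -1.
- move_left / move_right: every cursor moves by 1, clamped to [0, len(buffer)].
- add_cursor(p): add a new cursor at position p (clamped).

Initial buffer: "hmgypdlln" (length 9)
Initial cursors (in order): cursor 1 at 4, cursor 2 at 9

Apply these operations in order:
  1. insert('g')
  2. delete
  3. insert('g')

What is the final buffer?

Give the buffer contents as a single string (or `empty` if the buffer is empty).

After op 1 (insert('g')): buffer="hmgygpdllng" (len 11), cursors c1@5 c2@11, authorship ....1.....2
After op 2 (delete): buffer="hmgypdlln" (len 9), cursors c1@4 c2@9, authorship .........
After op 3 (insert('g')): buffer="hmgygpdllng" (len 11), cursors c1@5 c2@11, authorship ....1.....2

Answer: hmgygpdllng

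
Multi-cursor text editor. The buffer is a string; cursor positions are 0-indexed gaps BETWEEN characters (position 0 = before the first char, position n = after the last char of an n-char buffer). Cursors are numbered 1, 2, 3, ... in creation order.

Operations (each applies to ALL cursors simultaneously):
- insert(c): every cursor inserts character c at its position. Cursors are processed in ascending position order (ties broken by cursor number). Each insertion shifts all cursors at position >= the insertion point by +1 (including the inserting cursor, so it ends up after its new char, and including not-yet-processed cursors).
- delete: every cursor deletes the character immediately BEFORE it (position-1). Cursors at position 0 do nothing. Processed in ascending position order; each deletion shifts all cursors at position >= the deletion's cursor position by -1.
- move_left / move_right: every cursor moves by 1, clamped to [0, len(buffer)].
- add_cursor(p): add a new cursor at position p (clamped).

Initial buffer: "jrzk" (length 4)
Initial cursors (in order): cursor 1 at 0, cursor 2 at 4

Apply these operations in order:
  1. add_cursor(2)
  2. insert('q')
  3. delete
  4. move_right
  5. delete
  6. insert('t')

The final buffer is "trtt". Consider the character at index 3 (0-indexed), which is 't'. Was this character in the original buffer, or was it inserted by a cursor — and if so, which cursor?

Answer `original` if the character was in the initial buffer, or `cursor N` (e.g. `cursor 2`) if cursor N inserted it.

Answer: cursor 3

Derivation:
After op 1 (add_cursor(2)): buffer="jrzk" (len 4), cursors c1@0 c3@2 c2@4, authorship ....
After op 2 (insert('q')): buffer="qjrqzkq" (len 7), cursors c1@1 c3@4 c2@7, authorship 1..3..2
After op 3 (delete): buffer="jrzk" (len 4), cursors c1@0 c3@2 c2@4, authorship ....
After op 4 (move_right): buffer="jrzk" (len 4), cursors c1@1 c3@3 c2@4, authorship ....
After op 5 (delete): buffer="r" (len 1), cursors c1@0 c2@1 c3@1, authorship .
After op 6 (insert('t')): buffer="trtt" (len 4), cursors c1@1 c2@4 c3@4, authorship 1.23
Authorship (.=original, N=cursor N): 1 . 2 3
Index 3: author = 3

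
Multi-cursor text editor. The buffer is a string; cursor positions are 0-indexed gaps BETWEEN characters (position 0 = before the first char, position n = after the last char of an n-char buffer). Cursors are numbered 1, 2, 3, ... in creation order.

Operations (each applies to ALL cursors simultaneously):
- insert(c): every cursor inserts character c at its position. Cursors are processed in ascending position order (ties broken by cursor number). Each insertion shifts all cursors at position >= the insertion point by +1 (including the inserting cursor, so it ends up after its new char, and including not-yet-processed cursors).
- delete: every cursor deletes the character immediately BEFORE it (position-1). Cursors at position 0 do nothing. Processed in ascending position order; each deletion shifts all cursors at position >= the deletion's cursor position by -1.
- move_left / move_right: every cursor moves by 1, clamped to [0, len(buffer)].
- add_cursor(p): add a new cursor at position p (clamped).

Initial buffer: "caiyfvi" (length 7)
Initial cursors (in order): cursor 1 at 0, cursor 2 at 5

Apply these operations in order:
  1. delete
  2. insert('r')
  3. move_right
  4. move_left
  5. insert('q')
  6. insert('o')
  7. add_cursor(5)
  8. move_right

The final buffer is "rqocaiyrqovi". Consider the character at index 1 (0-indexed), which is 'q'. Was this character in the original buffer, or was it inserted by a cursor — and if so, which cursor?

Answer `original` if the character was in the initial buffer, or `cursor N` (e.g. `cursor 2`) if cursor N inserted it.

Answer: cursor 1

Derivation:
After op 1 (delete): buffer="caiyvi" (len 6), cursors c1@0 c2@4, authorship ......
After op 2 (insert('r')): buffer="rcaiyrvi" (len 8), cursors c1@1 c2@6, authorship 1....2..
After op 3 (move_right): buffer="rcaiyrvi" (len 8), cursors c1@2 c2@7, authorship 1....2..
After op 4 (move_left): buffer="rcaiyrvi" (len 8), cursors c1@1 c2@6, authorship 1....2..
After op 5 (insert('q')): buffer="rqcaiyrqvi" (len 10), cursors c1@2 c2@8, authorship 11....22..
After op 6 (insert('o')): buffer="rqocaiyrqovi" (len 12), cursors c1@3 c2@10, authorship 111....222..
After op 7 (add_cursor(5)): buffer="rqocaiyrqovi" (len 12), cursors c1@3 c3@5 c2@10, authorship 111....222..
After op 8 (move_right): buffer="rqocaiyrqovi" (len 12), cursors c1@4 c3@6 c2@11, authorship 111....222..
Authorship (.=original, N=cursor N): 1 1 1 . . . . 2 2 2 . .
Index 1: author = 1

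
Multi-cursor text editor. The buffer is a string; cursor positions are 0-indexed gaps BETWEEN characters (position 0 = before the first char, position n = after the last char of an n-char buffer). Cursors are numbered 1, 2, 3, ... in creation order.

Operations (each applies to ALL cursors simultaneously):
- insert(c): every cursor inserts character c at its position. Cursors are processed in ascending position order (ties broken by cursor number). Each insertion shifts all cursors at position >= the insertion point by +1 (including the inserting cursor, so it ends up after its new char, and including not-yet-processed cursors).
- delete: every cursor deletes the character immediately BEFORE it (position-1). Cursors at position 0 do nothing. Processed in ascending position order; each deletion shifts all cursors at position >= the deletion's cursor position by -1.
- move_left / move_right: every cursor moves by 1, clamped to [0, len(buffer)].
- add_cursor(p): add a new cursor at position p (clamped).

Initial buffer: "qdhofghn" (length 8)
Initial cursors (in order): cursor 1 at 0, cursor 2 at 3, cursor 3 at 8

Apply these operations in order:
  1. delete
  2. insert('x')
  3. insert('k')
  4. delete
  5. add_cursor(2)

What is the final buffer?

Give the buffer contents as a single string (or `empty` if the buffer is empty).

Answer: xqdxofghx

Derivation:
After op 1 (delete): buffer="qdofgh" (len 6), cursors c1@0 c2@2 c3@6, authorship ......
After op 2 (insert('x')): buffer="xqdxofghx" (len 9), cursors c1@1 c2@4 c3@9, authorship 1..2....3
After op 3 (insert('k')): buffer="xkqdxkofghxk" (len 12), cursors c1@2 c2@6 c3@12, authorship 11..22....33
After op 4 (delete): buffer="xqdxofghx" (len 9), cursors c1@1 c2@4 c3@9, authorship 1..2....3
After op 5 (add_cursor(2)): buffer="xqdxofghx" (len 9), cursors c1@1 c4@2 c2@4 c3@9, authorship 1..2....3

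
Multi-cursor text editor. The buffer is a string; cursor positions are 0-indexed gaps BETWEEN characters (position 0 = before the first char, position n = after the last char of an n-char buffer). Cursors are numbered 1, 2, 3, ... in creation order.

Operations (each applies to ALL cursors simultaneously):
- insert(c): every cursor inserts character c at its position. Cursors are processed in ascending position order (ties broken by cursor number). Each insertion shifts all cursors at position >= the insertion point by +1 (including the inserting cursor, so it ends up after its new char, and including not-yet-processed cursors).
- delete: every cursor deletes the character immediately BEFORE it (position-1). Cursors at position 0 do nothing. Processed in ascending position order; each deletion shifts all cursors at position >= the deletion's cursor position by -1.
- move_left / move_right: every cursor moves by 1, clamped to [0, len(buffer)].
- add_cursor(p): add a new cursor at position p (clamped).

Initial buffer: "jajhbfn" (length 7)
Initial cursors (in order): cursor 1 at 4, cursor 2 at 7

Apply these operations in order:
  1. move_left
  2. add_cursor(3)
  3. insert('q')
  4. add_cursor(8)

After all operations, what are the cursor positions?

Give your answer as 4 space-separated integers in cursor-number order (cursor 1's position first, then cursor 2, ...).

After op 1 (move_left): buffer="jajhbfn" (len 7), cursors c1@3 c2@6, authorship .......
After op 2 (add_cursor(3)): buffer="jajhbfn" (len 7), cursors c1@3 c3@3 c2@6, authorship .......
After op 3 (insert('q')): buffer="jajqqhbfqn" (len 10), cursors c1@5 c3@5 c2@9, authorship ...13...2.
After op 4 (add_cursor(8)): buffer="jajqqhbfqn" (len 10), cursors c1@5 c3@5 c4@8 c2@9, authorship ...13...2.

Answer: 5 9 5 8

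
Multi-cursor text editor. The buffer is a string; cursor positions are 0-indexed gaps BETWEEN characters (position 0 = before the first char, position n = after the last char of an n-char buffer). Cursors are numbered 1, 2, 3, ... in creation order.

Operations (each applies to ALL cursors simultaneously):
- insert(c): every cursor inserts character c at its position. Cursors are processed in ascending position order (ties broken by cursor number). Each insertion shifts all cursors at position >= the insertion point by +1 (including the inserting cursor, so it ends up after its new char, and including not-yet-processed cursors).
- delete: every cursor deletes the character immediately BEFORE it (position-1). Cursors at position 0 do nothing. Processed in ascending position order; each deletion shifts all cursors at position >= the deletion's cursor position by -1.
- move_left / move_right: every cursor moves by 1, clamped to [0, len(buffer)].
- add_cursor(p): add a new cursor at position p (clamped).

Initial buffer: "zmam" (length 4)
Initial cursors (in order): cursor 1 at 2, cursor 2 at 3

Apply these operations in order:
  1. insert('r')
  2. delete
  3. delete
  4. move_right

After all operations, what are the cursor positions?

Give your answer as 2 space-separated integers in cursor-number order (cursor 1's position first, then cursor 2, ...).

After op 1 (insert('r')): buffer="zmrarm" (len 6), cursors c1@3 c2@5, authorship ..1.2.
After op 2 (delete): buffer="zmam" (len 4), cursors c1@2 c2@3, authorship ....
After op 3 (delete): buffer="zm" (len 2), cursors c1@1 c2@1, authorship ..
After op 4 (move_right): buffer="zm" (len 2), cursors c1@2 c2@2, authorship ..

Answer: 2 2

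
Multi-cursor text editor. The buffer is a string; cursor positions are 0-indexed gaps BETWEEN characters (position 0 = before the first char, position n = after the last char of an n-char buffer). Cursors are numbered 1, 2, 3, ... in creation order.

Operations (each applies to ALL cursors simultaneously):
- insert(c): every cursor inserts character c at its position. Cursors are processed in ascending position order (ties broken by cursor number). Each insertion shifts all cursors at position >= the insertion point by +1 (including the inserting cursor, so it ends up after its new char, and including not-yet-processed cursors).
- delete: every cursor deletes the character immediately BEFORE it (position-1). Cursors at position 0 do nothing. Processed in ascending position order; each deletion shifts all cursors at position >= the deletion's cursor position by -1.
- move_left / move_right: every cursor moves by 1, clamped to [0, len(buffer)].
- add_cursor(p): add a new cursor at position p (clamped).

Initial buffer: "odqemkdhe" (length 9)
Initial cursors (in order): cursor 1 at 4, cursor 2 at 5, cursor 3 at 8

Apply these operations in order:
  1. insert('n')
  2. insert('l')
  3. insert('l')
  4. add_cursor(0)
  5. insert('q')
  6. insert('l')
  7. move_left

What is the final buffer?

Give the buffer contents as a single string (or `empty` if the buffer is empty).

Answer: qlodqenllqlmnllqlkdhnllqle

Derivation:
After op 1 (insert('n')): buffer="odqenmnkdhne" (len 12), cursors c1@5 c2@7 c3@11, authorship ....1.2...3.
After op 2 (insert('l')): buffer="odqenlmnlkdhnle" (len 15), cursors c1@6 c2@9 c3@14, authorship ....11.22...33.
After op 3 (insert('l')): buffer="odqenllmnllkdhnlle" (len 18), cursors c1@7 c2@11 c3@17, authorship ....111.222...333.
After op 4 (add_cursor(0)): buffer="odqenllmnllkdhnlle" (len 18), cursors c4@0 c1@7 c2@11 c3@17, authorship ....111.222...333.
After op 5 (insert('q')): buffer="qodqenllqmnllqkdhnllqe" (len 22), cursors c4@1 c1@9 c2@14 c3@21, authorship 4....1111.2222...3333.
After op 6 (insert('l')): buffer="qlodqenllqlmnllqlkdhnllqle" (len 26), cursors c4@2 c1@11 c2@17 c3@25, authorship 44....11111.22222...33333.
After op 7 (move_left): buffer="qlodqenllqlmnllqlkdhnllqle" (len 26), cursors c4@1 c1@10 c2@16 c3@24, authorship 44....11111.22222...33333.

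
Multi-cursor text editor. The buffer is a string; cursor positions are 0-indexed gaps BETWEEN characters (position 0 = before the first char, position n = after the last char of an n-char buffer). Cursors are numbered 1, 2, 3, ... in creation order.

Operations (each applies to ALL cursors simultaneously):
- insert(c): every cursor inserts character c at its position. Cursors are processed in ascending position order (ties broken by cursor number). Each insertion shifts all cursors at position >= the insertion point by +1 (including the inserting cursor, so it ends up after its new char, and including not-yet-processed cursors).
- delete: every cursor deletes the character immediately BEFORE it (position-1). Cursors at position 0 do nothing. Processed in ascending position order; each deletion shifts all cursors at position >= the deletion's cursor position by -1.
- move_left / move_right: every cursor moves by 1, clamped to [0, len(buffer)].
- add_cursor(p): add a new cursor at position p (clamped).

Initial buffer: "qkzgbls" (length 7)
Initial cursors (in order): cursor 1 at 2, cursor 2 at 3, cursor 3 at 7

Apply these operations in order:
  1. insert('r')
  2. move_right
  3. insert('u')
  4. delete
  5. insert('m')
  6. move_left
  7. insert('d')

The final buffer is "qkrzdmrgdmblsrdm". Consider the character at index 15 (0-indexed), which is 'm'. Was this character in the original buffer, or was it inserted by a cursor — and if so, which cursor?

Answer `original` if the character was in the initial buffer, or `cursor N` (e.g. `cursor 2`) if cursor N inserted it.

Answer: cursor 3

Derivation:
After op 1 (insert('r')): buffer="qkrzrgblsr" (len 10), cursors c1@3 c2@5 c3@10, authorship ..1.2....3
After op 2 (move_right): buffer="qkrzrgblsr" (len 10), cursors c1@4 c2@6 c3@10, authorship ..1.2....3
After op 3 (insert('u')): buffer="qkrzurgublsru" (len 13), cursors c1@5 c2@8 c3@13, authorship ..1.12.2...33
After op 4 (delete): buffer="qkrzrgblsr" (len 10), cursors c1@4 c2@6 c3@10, authorship ..1.2....3
After op 5 (insert('m')): buffer="qkrzmrgmblsrm" (len 13), cursors c1@5 c2@8 c3@13, authorship ..1.12.2...33
After op 6 (move_left): buffer="qkrzmrgmblsrm" (len 13), cursors c1@4 c2@7 c3@12, authorship ..1.12.2...33
After op 7 (insert('d')): buffer="qkrzdmrgdmblsrdm" (len 16), cursors c1@5 c2@9 c3@15, authorship ..1.112.22...333
Authorship (.=original, N=cursor N): . . 1 . 1 1 2 . 2 2 . . . 3 3 3
Index 15: author = 3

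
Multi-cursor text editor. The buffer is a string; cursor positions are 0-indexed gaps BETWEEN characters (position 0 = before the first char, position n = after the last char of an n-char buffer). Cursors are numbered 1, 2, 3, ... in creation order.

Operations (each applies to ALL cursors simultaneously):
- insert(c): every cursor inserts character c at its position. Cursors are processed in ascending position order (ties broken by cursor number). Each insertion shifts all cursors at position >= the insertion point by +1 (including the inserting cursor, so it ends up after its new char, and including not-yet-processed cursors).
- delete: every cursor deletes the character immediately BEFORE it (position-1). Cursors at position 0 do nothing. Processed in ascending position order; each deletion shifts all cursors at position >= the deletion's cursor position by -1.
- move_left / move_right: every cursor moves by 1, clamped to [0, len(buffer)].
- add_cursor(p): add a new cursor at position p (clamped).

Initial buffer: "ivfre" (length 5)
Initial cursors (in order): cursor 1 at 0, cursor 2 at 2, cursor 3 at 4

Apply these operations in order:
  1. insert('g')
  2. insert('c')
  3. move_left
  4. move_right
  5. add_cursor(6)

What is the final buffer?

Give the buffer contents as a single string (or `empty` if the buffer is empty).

After op 1 (insert('g')): buffer="givgfrge" (len 8), cursors c1@1 c2@4 c3@7, authorship 1..2..3.
After op 2 (insert('c')): buffer="gcivgcfrgce" (len 11), cursors c1@2 c2@6 c3@10, authorship 11..22..33.
After op 3 (move_left): buffer="gcivgcfrgce" (len 11), cursors c1@1 c2@5 c3@9, authorship 11..22..33.
After op 4 (move_right): buffer="gcivgcfrgce" (len 11), cursors c1@2 c2@6 c3@10, authorship 11..22..33.
After op 5 (add_cursor(6)): buffer="gcivgcfrgce" (len 11), cursors c1@2 c2@6 c4@6 c3@10, authorship 11..22..33.

Answer: gcivgcfrgce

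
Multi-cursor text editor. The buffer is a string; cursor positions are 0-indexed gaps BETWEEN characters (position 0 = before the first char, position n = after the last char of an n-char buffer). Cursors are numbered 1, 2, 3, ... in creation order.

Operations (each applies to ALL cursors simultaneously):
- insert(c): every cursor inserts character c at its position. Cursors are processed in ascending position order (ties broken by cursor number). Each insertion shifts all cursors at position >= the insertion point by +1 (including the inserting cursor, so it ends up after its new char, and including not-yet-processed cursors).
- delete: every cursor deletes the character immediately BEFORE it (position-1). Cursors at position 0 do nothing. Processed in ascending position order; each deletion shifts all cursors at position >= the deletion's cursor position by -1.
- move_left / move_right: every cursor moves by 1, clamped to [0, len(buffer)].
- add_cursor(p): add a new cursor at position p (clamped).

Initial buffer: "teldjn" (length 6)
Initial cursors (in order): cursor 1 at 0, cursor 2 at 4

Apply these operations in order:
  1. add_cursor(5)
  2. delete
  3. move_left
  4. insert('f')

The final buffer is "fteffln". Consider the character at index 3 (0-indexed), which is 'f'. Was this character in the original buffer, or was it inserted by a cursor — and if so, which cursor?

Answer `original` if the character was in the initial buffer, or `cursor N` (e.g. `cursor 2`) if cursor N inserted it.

After op 1 (add_cursor(5)): buffer="teldjn" (len 6), cursors c1@0 c2@4 c3@5, authorship ......
After op 2 (delete): buffer="teln" (len 4), cursors c1@0 c2@3 c3@3, authorship ....
After op 3 (move_left): buffer="teln" (len 4), cursors c1@0 c2@2 c3@2, authorship ....
After op 4 (insert('f')): buffer="fteffln" (len 7), cursors c1@1 c2@5 c3@5, authorship 1..23..
Authorship (.=original, N=cursor N): 1 . . 2 3 . .
Index 3: author = 2

Answer: cursor 2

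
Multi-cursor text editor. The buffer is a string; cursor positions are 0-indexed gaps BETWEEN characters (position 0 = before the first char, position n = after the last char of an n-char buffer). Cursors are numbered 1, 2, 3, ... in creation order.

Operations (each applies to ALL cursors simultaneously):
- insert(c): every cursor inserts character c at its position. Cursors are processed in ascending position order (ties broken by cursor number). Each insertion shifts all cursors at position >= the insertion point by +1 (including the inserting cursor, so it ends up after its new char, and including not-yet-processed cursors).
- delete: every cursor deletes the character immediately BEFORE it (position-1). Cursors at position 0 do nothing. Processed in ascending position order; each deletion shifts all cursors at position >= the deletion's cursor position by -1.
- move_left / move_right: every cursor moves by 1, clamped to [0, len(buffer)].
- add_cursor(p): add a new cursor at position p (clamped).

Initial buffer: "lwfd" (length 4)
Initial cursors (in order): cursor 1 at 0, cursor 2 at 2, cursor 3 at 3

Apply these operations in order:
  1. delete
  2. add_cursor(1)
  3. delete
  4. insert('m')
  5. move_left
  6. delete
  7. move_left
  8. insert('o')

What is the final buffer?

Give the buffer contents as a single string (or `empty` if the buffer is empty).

Answer: oooomd

Derivation:
After op 1 (delete): buffer="ld" (len 2), cursors c1@0 c2@1 c3@1, authorship ..
After op 2 (add_cursor(1)): buffer="ld" (len 2), cursors c1@0 c2@1 c3@1 c4@1, authorship ..
After op 3 (delete): buffer="d" (len 1), cursors c1@0 c2@0 c3@0 c4@0, authorship .
After op 4 (insert('m')): buffer="mmmmd" (len 5), cursors c1@4 c2@4 c3@4 c4@4, authorship 1234.
After op 5 (move_left): buffer="mmmmd" (len 5), cursors c1@3 c2@3 c3@3 c4@3, authorship 1234.
After op 6 (delete): buffer="md" (len 2), cursors c1@0 c2@0 c3@0 c4@0, authorship 4.
After op 7 (move_left): buffer="md" (len 2), cursors c1@0 c2@0 c3@0 c4@0, authorship 4.
After op 8 (insert('o')): buffer="oooomd" (len 6), cursors c1@4 c2@4 c3@4 c4@4, authorship 12344.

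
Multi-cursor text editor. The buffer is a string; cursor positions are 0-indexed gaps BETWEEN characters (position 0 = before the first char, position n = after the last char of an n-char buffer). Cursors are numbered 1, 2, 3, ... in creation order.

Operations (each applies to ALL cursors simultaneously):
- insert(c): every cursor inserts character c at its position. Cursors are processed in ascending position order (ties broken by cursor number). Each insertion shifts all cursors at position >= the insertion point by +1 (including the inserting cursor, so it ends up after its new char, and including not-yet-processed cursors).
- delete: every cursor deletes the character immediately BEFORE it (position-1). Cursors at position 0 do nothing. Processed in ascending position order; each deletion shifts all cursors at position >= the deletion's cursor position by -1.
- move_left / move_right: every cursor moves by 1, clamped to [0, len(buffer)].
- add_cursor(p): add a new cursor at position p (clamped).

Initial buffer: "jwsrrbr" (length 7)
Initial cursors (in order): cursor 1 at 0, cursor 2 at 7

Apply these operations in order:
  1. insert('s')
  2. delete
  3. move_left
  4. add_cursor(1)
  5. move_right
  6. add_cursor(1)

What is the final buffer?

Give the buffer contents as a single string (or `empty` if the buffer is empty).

Answer: jwsrrbr

Derivation:
After op 1 (insert('s')): buffer="sjwsrrbrs" (len 9), cursors c1@1 c2@9, authorship 1.......2
After op 2 (delete): buffer="jwsrrbr" (len 7), cursors c1@0 c2@7, authorship .......
After op 3 (move_left): buffer="jwsrrbr" (len 7), cursors c1@0 c2@6, authorship .......
After op 4 (add_cursor(1)): buffer="jwsrrbr" (len 7), cursors c1@0 c3@1 c2@6, authorship .......
After op 5 (move_right): buffer="jwsrrbr" (len 7), cursors c1@1 c3@2 c2@7, authorship .......
After op 6 (add_cursor(1)): buffer="jwsrrbr" (len 7), cursors c1@1 c4@1 c3@2 c2@7, authorship .......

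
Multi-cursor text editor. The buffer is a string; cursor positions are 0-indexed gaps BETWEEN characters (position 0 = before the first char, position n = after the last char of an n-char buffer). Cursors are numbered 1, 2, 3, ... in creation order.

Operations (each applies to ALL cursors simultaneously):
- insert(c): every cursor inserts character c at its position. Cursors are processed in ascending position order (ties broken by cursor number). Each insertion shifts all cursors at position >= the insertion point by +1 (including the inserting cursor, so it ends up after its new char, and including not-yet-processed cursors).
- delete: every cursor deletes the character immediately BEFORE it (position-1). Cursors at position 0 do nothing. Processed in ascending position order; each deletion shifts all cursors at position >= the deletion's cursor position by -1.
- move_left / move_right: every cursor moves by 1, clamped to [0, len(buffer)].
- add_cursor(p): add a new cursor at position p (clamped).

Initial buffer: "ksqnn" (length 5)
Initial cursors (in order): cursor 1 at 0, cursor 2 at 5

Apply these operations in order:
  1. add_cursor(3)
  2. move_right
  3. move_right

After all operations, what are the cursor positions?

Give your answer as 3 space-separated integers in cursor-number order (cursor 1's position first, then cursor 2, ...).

After op 1 (add_cursor(3)): buffer="ksqnn" (len 5), cursors c1@0 c3@3 c2@5, authorship .....
After op 2 (move_right): buffer="ksqnn" (len 5), cursors c1@1 c3@4 c2@5, authorship .....
After op 3 (move_right): buffer="ksqnn" (len 5), cursors c1@2 c2@5 c3@5, authorship .....

Answer: 2 5 5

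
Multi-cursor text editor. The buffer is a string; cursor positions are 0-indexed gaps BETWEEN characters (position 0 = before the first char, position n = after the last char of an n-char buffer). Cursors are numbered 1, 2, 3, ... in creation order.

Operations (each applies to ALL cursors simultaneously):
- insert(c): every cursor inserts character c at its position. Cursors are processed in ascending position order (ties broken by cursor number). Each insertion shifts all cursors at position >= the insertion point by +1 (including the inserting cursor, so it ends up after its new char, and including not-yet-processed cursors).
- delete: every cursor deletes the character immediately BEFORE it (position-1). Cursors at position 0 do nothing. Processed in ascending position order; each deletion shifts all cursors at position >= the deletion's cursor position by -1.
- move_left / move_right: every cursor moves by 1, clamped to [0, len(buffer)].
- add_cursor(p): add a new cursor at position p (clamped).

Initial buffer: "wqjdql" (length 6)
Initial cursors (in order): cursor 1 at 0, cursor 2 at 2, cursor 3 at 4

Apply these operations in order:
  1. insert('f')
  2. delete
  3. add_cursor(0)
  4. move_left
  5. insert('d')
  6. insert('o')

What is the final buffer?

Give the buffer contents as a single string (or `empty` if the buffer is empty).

After op 1 (insert('f')): buffer="fwqfjdfql" (len 9), cursors c1@1 c2@4 c3@7, authorship 1..2..3..
After op 2 (delete): buffer="wqjdql" (len 6), cursors c1@0 c2@2 c3@4, authorship ......
After op 3 (add_cursor(0)): buffer="wqjdql" (len 6), cursors c1@0 c4@0 c2@2 c3@4, authorship ......
After op 4 (move_left): buffer="wqjdql" (len 6), cursors c1@0 c4@0 c2@1 c3@3, authorship ......
After op 5 (insert('d')): buffer="ddwdqjddql" (len 10), cursors c1@2 c4@2 c2@4 c3@7, authorship 14.2..3...
After op 6 (insert('o')): buffer="ddoowdoqjdodql" (len 14), cursors c1@4 c4@4 c2@7 c3@11, authorship 1414.22..33...

Answer: ddoowdoqjdodql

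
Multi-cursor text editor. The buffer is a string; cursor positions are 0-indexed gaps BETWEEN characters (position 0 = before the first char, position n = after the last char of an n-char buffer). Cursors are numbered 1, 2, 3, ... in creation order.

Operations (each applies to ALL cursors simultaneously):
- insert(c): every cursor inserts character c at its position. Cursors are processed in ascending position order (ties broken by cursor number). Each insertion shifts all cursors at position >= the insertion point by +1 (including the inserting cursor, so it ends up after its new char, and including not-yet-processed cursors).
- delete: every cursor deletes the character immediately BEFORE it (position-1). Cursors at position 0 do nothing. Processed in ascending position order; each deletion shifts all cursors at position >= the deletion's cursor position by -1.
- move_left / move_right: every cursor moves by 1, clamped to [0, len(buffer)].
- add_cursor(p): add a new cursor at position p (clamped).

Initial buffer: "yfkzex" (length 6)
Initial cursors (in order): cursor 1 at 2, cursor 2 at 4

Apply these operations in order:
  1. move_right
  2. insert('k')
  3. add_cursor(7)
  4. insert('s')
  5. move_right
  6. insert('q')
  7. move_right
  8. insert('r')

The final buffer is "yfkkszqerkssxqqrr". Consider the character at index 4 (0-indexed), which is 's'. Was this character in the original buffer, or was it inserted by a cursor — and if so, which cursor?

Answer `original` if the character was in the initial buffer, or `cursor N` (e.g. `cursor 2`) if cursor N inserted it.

After op 1 (move_right): buffer="yfkzex" (len 6), cursors c1@3 c2@5, authorship ......
After op 2 (insert('k')): buffer="yfkkzekx" (len 8), cursors c1@4 c2@7, authorship ...1..2.
After op 3 (add_cursor(7)): buffer="yfkkzekx" (len 8), cursors c1@4 c2@7 c3@7, authorship ...1..2.
After op 4 (insert('s')): buffer="yfkkszekssx" (len 11), cursors c1@5 c2@10 c3@10, authorship ...11..223.
After op 5 (move_right): buffer="yfkkszekssx" (len 11), cursors c1@6 c2@11 c3@11, authorship ...11..223.
After op 6 (insert('q')): buffer="yfkkszqekssxqq" (len 14), cursors c1@7 c2@14 c3@14, authorship ...11.1.223.23
After op 7 (move_right): buffer="yfkkszqekssxqq" (len 14), cursors c1@8 c2@14 c3@14, authorship ...11.1.223.23
After op 8 (insert('r')): buffer="yfkkszqerkssxqqrr" (len 17), cursors c1@9 c2@17 c3@17, authorship ...11.1.1223.2323
Authorship (.=original, N=cursor N): . . . 1 1 . 1 . 1 2 2 3 . 2 3 2 3
Index 4: author = 1

Answer: cursor 1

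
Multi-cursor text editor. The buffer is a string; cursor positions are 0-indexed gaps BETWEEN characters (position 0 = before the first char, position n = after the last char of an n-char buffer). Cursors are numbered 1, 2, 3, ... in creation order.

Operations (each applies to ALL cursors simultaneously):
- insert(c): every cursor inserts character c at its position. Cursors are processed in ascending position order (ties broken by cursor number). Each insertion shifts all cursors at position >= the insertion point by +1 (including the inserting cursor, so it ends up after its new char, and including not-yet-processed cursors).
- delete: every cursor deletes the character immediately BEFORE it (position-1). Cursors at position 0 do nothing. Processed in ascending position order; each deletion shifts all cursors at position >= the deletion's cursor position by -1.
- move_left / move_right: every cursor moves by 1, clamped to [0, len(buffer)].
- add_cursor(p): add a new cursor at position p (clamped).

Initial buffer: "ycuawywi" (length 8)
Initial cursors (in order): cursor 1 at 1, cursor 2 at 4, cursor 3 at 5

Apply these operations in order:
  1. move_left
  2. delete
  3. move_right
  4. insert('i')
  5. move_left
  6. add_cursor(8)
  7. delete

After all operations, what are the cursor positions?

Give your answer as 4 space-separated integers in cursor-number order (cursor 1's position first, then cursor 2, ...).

Answer: 0 2 2 4

Derivation:
After op 1 (move_left): buffer="ycuawywi" (len 8), cursors c1@0 c2@3 c3@4, authorship ........
After op 2 (delete): buffer="ycwywi" (len 6), cursors c1@0 c2@2 c3@2, authorship ......
After op 3 (move_right): buffer="ycwywi" (len 6), cursors c1@1 c2@3 c3@3, authorship ......
After op 4 (insert('i')): buffer="yicwiiywi" (len 9), cursors c1@2 c2@6 c3@6, authorship .1..23...
After op 5 (move_left): buffer="yicwiiywi" (len 9), cursors c1@1 c2@5 c3@5, authorship .1..23...
After op 6 (add_cursor(8)): buffer="yicwiiywi" (len 9), cursors c1@1 c2@5 c3@5 c4@8, authorship .1..23...
After op 7 (delete): buffer="iciyi" (len 5), cursors c1@0 c2@2 c3@2 c4@4, authorship 1.3..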